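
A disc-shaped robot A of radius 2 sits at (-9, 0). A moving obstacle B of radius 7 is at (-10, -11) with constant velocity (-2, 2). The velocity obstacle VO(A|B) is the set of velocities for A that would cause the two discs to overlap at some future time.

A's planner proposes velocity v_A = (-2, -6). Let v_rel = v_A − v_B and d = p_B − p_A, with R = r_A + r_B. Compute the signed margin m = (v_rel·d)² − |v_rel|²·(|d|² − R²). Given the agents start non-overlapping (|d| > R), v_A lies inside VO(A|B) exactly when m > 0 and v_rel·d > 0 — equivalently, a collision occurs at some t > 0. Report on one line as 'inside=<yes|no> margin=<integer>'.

d = (-1, -11),  |d|² = 122;  R = 2+7 = 9,  c = 122−9² = 41
v_rel = (0, -8),  |v_rel|² = 64;  v_rel·d = (0)·(-1) + (-8)·(-11) = 88
64·t² − 176·t + 41 = 0  ⇒  m = 88² − 64·41 = 5120
m = 5120 > 0,  v_rel·d = 88 > 0  ⇒  inside

inside=yes margin=5120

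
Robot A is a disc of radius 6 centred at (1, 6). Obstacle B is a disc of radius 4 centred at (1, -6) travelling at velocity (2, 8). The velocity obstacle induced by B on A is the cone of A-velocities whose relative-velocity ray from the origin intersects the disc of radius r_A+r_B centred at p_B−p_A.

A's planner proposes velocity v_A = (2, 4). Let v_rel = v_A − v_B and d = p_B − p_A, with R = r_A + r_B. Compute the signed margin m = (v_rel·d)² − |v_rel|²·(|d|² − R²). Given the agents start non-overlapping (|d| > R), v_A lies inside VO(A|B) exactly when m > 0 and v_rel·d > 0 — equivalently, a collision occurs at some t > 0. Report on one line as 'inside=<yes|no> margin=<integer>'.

d = (0, -12),  |d|² = 144;  R = 6+4 = 10,  c = 144−10² = 44
v_rel = (0, -4),  |v_rel|² = 16;  v_rel·d = (0)·(0) + (-4)·(-12) = 48
16·t² − 96·t + 44 = 0  ⇒  m = 48² − 16·44 = 1600
m = 1600 > 0,  v_rel·d = 48 > 0  ⇒  inside

inside=yes margin=1600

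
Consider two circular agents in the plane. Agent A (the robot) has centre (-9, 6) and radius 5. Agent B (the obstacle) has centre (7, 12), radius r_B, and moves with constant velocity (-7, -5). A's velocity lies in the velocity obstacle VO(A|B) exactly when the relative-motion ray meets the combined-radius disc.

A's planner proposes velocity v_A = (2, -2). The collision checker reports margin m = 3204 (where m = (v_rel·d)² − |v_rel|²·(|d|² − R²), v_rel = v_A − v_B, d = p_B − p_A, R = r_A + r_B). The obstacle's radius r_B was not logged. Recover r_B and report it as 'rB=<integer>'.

m = 3204
d = (16, 6);  v_rel = (9, 3),  |v_rel|² = 90
v_rel×d = (9)·(6) − (3)·(16) = 6
since m = R²·90 − 6²:  R² = (36 + 3204) / 90 = 36
R = √36 = 6  ⇒  r_B = 6 − 5 = 1

rB=1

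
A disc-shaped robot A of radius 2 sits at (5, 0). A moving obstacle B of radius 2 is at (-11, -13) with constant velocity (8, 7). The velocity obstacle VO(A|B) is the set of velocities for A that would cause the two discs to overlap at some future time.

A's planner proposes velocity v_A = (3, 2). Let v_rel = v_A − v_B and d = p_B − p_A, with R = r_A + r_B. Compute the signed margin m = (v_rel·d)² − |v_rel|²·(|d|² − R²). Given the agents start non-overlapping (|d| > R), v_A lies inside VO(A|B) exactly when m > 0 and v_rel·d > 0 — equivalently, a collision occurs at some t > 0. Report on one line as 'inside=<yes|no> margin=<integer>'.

d = (-16, -13),  |d|² = 425;  R = 2+2 = 4,  c = 425−4² = 409
v_rel = (-5, -5),  |v_rel|² = 50;  v_rel·d = (-5)·(-16) + (-5)·(-13) = 145
50·t² − 290·t + 409 = 0  ⇒  m = 145² − 50·409 = 575
m = 575 > 0,  v_rel·d = 145 > 0  ⇒  inside

inside=yes margin=575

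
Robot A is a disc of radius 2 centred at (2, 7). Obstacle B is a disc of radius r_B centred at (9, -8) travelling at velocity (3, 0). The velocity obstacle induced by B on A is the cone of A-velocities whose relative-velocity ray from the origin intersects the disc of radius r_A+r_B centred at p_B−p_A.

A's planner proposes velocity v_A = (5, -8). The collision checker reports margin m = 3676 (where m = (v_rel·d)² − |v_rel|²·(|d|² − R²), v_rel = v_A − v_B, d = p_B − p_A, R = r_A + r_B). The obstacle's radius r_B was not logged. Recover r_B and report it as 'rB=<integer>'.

m = 3676
d = (7, -15);  v_rel = (2, -8),  |v_rel|² = 68
v_rel×d = (2)·(-15) − (-8)·(7) = 26
since m = R²·68 − 26²:  R² = (676 + 3676) / 68 = 64
R = √64 = 8  ⇒  r_B = 8 − 2 = 6

rB=6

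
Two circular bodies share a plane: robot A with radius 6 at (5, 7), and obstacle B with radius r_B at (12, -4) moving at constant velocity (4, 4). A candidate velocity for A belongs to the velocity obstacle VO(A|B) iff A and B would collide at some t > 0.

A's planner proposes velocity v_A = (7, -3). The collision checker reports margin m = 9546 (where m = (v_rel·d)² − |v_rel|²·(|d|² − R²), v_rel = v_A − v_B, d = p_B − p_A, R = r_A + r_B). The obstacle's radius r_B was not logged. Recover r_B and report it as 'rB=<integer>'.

m = 9546
d = (7, -11);  v_rel = (3, -7),  |v_rel|² = 58
v_rel×d = (3)·(-11) − (-7)·(7) = 16
since m = R²·58 − 16²:  R² = (256 + 9546) / 58 = 169
R = √169 = 13  ⇒  r_B = 13 − 6 = 7

rB=7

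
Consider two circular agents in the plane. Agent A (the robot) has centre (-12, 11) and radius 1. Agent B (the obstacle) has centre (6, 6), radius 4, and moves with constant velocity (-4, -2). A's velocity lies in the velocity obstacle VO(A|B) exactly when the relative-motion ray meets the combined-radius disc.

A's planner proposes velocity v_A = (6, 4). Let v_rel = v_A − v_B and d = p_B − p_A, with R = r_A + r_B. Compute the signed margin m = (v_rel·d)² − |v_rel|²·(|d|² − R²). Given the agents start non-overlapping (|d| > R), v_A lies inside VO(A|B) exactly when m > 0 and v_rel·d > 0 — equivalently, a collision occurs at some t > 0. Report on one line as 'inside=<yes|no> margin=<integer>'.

d = (18, -5),  |d|² = 349;  R = 1+4 = 5,  c = 349−5² = 324
v_rel = (10, 6),  |v_rel|² = 136;  v_rel·d = (10)·(18) + (6)·(-5) = 150
136·t² − 300·t + 324 = 0  ⇒  m = 150² − 136·324 = -21564
m = -21564 < 0,  v_rel·d = 150 > 0  ⇒  outside

inside=no margin=-21564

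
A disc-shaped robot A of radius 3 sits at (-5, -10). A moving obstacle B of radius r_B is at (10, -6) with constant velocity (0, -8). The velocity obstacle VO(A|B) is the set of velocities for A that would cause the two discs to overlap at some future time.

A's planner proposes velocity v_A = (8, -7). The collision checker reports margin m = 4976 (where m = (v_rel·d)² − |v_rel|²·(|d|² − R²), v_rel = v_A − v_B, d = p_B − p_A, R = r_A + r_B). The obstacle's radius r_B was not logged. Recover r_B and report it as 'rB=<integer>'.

m = 4976
d = (15, 4);  v_rel = (8, 1),  |v_rel|² = 65
v_rel×d = (8)·(4) − (1)·(15) = 17
since m = R²·65 − 17²:  R² = (289 + 4976) / 65 = 81
R = √81 = 9  ⇒  r_B = 9 − 3 = 6

rB=6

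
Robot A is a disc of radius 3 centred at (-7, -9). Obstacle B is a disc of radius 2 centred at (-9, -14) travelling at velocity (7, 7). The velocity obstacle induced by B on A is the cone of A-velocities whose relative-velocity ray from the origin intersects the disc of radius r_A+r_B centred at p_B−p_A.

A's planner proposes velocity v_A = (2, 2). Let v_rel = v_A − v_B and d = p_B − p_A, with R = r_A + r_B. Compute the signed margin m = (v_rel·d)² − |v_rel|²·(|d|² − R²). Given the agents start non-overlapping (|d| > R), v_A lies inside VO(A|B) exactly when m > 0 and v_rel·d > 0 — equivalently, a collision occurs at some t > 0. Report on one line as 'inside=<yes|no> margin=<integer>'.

d = (-2, -5),  |d|² = 29;  R = 3+2 = 5,  c = 29−5² = 4
v_rel = (-5, -5),  |v_rel|² = 50;  v_rel·d = (-5)·(-2) + (-5)·(-5) = 35
50·t² − 70·t + 4 = 0  ⇒  m = 35² − 50·4 = 1025
m = 1025 > 0,  v_rel·d = 35 > 0  ⇒  inside

inside=yes margin=1025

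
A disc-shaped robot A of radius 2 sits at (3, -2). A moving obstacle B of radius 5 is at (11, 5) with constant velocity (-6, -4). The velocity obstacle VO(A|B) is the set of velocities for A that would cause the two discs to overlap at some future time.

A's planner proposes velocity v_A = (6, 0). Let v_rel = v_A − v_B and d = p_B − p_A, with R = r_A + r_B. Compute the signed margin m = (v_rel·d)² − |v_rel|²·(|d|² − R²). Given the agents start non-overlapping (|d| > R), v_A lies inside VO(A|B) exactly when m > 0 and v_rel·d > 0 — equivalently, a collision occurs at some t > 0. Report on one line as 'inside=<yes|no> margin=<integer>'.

d = (8, 7),  |d|² = 113;  R = 2+5 = 7,  c = 113−7² = 64
v_rel = (12, 4),  |v_rel|² = 160;  v_rel·d = (12)·(8) + (4)·(7) = 124
160·t² − 248·t + 64 = 0  ⇒  m = 124² − 160·64 = 5136
m = 5136 > 0,  v_rel·d = 124 > 0  ⇒  inside

inside=yes margin=5136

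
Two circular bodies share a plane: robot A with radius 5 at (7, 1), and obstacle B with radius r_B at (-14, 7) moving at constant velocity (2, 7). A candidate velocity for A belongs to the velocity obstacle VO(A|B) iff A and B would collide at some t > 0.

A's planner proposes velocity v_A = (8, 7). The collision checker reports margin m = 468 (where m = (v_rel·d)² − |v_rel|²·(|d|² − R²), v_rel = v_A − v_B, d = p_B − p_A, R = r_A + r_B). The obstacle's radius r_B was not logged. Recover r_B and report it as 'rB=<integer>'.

m = 468
d = (-21, 6);  v_rel = (6, 0),  |v_rel|² = 36
v_rel×d = (6)·(6) − (0)·(-21) = 36
since m = R²·36 − 36²:  R² = (1296 + 468) / 36 = 49
R = √49 = 7  ⇒  r_B = 7 − 5 = 2

rB=2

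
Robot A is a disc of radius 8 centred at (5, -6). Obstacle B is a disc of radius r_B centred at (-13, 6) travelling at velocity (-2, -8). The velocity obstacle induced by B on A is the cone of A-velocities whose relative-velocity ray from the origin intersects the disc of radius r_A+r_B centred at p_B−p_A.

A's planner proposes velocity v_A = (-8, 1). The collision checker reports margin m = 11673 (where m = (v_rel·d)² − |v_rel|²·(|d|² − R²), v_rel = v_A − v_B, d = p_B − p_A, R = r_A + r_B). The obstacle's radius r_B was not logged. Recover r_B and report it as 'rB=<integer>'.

m = 11673
d = (-18, 12);  v_rel = (-6, 9),  |v_rel|² = 117
v_rel×d = (-6)·(12) − (9)·(-18) = 90
since m = R²·117 − 90²:  R² = (8100 + 11673) / 117 = 169
R = √169 = 13  ⇒  r_B = 13 − 8 = 5

rB=5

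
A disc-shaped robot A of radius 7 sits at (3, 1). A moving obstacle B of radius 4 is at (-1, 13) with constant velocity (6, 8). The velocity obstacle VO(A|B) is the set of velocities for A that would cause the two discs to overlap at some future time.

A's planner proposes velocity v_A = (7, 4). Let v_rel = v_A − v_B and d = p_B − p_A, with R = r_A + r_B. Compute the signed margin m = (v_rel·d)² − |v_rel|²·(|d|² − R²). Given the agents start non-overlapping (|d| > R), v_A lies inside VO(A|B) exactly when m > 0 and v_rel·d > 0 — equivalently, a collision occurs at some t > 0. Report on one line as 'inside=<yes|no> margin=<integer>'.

d = (-4, 12),  |d|² = 160;  R = 7+4 = 11,  c = 160−11² = 39
v_rel = (1, -4),  |v_rel|² = 17;  v_rel·d = (1)·(-4) + (-4)·(12) = -52
17·t² + 104·t + 39 = 0  ⇒  m = (-52)² − 17·39 = 2041
m = 2041 > 0,  v_rel·d = -52 < 0  ⇒  outside

inside=no margin=2041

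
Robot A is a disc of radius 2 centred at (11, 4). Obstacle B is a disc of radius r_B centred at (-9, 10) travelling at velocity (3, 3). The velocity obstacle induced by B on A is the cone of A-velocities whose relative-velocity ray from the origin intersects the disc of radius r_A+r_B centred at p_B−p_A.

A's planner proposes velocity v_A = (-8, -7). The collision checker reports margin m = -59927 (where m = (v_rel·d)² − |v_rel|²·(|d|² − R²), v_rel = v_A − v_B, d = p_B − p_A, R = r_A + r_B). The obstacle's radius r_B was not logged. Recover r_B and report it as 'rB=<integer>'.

m = -59927
d = (-20, 6);  v_rel = (-11, -10),  |v_rel|² = 221
v_rel×d = (-11)·(6) − (-10)·(-20) = -266
since m = R²·221 − (-266)²:  R² = (70756 + -59927) / 221 = 49
R = √49 = 7  ⇒  r_B = 7 − 2 = 5

rB=5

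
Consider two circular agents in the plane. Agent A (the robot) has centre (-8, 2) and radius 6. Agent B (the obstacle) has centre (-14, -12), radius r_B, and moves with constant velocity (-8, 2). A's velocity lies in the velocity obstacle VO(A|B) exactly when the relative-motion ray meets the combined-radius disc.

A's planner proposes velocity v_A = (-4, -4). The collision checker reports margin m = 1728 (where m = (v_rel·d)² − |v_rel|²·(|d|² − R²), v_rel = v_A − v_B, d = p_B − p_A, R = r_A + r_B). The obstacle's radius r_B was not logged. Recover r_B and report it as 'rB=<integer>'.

m = 1728
d = (-6, -14);  v_rel = (4, -6),  |v_rel|² = 52
v_rel×d = (4)·(-14) − (-6)·(-6) = -92
since m = R²·52 − (-92)²:  R² = (8464 + 1728) / 52 = 196
R = √196 = 14  ⇒  r_B = 14 − 6 = 8

rB=8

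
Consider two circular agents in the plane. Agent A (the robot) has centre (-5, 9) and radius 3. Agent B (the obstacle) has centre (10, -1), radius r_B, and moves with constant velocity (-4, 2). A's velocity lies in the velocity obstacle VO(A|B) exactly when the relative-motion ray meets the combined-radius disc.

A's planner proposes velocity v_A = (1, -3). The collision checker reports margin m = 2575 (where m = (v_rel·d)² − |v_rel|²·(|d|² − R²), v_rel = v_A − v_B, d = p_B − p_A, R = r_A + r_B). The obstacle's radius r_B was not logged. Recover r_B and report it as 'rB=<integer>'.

m = 2575
d = (15, -10);  v_rel = (5, -5),  |v_rel|² = 50
v_rel×d = (5)·(-10) − (-5)·(15) = 25
since m = R²·50 − 25²:  R² = (625 + 2575) / 50 = 64
R = √64 = 8  ⇒  r_B = 8 − 3 = 5

rB=5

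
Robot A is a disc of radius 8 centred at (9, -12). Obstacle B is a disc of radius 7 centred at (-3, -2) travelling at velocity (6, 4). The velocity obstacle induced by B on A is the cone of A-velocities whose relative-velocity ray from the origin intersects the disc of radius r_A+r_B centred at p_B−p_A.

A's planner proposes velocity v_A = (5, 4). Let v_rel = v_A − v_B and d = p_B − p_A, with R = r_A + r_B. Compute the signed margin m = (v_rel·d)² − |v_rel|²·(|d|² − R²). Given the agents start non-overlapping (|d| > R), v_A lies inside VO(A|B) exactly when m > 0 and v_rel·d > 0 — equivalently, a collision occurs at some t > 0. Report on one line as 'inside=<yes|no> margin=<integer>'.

d = (-12, 10),  |d|² = 244;  R = 8+7 = 15,  c = 244−15² = 19
v_rel = (-1, 0),  |v_rel|² = 1;  v_rel·d = (-1)·(-12) + (0)·(10) = 12
1·t² − 24·t + 19 = 0  ⇒  m = 12² − 1·19 = 125
m = 125 > 0,  v_rel·d = 12 > 0  ⇒  inside

inside=yes margin=125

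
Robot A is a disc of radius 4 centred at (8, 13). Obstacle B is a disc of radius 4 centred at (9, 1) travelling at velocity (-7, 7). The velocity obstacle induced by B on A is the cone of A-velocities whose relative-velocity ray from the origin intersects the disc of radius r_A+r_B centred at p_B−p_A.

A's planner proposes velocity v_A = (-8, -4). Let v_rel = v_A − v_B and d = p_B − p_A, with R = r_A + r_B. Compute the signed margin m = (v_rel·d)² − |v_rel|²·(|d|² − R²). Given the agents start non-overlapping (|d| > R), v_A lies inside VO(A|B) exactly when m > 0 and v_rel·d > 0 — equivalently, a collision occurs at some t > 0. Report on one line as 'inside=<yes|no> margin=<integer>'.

d = (1, -12),  |d|² = 145;  R = 4+4 = 8,  c = 145−8² = 81
v_rel = (-1, -11),  |v_rel|² = 122;  v_rel·d = (-1)·(1) + (-11)·(-12) = 131
122·t² − 262·t + 81 = 0  ⇒  m = 131² − 122·81 = 7279
m = 7279 > 0,  v_rel·d = 131 > 0  ⇒  inside

inside=yes margin=7279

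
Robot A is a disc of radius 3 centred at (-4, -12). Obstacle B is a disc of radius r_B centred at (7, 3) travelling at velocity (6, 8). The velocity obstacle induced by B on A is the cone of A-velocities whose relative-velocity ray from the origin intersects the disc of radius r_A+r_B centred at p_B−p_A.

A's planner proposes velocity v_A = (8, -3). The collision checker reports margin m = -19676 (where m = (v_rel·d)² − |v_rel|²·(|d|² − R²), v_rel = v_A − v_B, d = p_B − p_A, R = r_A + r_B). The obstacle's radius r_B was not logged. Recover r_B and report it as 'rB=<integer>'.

m = -19676
d = (11, 15);  v_rel = (2, -11),  |v_rel|² = 125
v_rel×d = (2)·(15) − (-11)·(11) = 151
since m = R²·125 − 151²:  R² = (22801 + -19676) / 125 = 25
R = √25 = 5  ⇒  r_B = 5 − 3 = 2

rB=2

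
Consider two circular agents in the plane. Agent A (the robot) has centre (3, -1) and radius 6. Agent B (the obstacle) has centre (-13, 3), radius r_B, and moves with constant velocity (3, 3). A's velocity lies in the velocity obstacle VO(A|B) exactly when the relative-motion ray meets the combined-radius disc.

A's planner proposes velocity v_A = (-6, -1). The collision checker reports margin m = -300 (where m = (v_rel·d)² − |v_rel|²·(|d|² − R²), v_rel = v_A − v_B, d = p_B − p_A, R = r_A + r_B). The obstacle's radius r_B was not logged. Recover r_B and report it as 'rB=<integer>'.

m = -300
d = (-16, 4);  v_rel = (-9, -4),  |v_rel|² = 97
v_rel×d = (-9)·(4) − (-4)·(-16) = -100
since m = R²·97 − (-100)²:  R² = (10000 + -300) / 97 = 100
R = √100 = 10  ⇒  r_B = 10 − 6 = 4

rB=4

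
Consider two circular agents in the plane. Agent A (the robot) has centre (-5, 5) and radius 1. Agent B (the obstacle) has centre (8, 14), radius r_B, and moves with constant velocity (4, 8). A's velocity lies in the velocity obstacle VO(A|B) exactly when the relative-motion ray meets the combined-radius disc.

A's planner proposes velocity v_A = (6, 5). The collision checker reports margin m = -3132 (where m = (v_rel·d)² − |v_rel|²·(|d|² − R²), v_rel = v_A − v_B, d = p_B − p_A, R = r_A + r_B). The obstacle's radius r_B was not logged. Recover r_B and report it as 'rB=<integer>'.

m = -3132
d = (13, 9);  v_rel = (2, -3),  |v_rel|² = 13
v_rel×d = (2)·(9) − (-3)·(13) = 57
since m = R²·13 − 57²:  R² = (3249 + -3132) / 13 = 9
R = √9 = 3  ⇒  r_B = 3 − 1 = 2

rB=2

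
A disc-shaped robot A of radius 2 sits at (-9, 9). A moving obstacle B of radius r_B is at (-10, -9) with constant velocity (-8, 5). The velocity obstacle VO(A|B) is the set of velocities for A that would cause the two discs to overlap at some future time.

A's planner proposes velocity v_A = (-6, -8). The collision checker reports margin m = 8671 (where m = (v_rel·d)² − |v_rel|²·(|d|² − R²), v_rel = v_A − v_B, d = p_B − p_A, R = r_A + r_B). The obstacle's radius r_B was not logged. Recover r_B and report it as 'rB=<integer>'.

m = 8671
d = (-1, -18);  v_rel = (2, -13),  |v_rel|² = 173
v_rel×d = (2)·(-18) − (-13)·(-1) = -49
since m = R²·173 − (-49)²:  R² = (2401 + 8671) / 173 = 64
R = √64 = 8  ⇒  r_B = 8 − 2 = 6

rB=6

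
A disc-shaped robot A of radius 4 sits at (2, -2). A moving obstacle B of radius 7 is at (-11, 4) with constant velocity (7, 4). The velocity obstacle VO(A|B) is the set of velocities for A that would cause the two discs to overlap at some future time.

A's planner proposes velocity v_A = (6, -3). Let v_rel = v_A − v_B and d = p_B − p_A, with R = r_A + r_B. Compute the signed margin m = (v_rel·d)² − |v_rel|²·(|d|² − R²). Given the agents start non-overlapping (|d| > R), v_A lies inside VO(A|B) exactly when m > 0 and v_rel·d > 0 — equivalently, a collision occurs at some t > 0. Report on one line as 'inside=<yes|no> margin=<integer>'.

d = (-13, 6),  |d|² = 205;  R = 4+7 = 11,  c = 205−11² = 84
v_rel = (-1, -7),  |v_rel|² = 50;  v_rel·d = (-1)·(-13) + (-7)·(6) = -29
50·t² + 58·t + 84 = 0  ⇒  m = (-29)² − 50·84 = -3359
m = -3359 < 0,  v_rel·d = -29 < 0  ⇒  outside

inside=no margin=-3359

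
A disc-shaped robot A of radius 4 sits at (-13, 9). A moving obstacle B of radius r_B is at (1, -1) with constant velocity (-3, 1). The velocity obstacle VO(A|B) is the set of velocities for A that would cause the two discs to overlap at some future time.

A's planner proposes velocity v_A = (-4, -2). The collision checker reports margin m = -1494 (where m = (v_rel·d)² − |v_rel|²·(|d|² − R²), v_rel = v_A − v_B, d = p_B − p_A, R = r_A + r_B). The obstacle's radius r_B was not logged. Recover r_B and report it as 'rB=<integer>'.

m = -1494
d = (14, -10);  v_rel = (-1, -3),  |v_rel|² = 10
v_rel×d = (-1)·(-10) − (-3)·(14) = 52
since m = R²·10 − 52²:  R² = (2704 + -1494) / 10 = 121
R = √121 = 11  ⇒  r_B = 11 − 4 = 7

rB=7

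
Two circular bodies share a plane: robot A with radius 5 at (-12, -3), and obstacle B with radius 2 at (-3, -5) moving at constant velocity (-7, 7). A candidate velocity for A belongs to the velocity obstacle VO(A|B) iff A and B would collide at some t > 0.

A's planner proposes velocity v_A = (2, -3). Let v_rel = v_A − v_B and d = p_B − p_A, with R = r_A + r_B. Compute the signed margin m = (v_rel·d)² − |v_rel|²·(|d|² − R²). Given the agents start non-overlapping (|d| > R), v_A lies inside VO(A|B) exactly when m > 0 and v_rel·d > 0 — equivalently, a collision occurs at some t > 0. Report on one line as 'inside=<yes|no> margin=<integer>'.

d = (9, -2),  |d|² = 85;  R = 5+2 = 7,  c = 85−7² = 36
v_rel = (9, -10),  |v_rel|² = 181;  v_rel·d = (9)·(9) + (-10)·(-2) = 101
181·t² − 202·t + 36 = 0  ⇒  m = 101² − 181·36 = 3685
m = 3685 > 0,  v_rel·d = 101 > 0  ⇒  inside

inside=yes margin=3685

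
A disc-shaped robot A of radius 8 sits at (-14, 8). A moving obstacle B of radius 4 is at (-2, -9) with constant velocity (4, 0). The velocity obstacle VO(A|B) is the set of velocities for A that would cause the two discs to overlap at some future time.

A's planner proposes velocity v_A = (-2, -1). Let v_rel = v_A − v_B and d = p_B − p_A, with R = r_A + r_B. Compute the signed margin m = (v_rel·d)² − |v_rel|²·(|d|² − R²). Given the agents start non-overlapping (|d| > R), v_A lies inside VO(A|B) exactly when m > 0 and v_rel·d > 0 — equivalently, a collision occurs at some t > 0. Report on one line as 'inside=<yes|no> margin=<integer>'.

d = (12, -17),  |d|² = 433;  R = 8+4 = 12,  c = 433−12² = 289
v_rel = (-6, -1),  |v_rel|² = 37;  v_rel·d = (-6)·(12) + (-1)·(-17) = -55
37·t² + 110·t + 289 = 0  ⇒  m = (-55)² − 37·289 = -7668
m = -7668 < 0,  v_rel·d = -55 < 0  ⇒  outside

inside=no margin=-7668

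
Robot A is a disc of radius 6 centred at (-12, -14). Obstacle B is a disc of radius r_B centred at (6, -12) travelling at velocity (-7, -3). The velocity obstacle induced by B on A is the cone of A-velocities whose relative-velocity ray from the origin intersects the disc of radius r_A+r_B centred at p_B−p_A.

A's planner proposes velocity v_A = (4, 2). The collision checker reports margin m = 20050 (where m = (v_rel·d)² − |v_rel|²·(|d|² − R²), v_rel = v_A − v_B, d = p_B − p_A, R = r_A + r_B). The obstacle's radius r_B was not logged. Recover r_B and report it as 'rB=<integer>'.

m = 20050
d = (18, 2);  v_rel = (11, 5),  |v_rel|² = 146
v_rel×d = (11)·(2) − (5)·(18) = -68
since m = R²·146 − (-68)²:  R² = (4624 + 20050) / 146 = 169
R = √169 = 13  ⇒  r_B = 13 − 6 = 7

rB=7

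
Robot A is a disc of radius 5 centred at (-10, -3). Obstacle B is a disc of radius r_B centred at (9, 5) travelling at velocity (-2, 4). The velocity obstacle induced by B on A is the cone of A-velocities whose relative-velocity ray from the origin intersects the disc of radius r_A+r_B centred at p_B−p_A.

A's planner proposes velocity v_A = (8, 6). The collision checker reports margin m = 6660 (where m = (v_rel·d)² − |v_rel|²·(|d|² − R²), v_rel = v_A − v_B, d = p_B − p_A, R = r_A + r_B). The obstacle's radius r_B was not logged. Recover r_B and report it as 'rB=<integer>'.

m = 6660
d = (19, 8);  v_rel = (10, 2),  |v_rel|² = 104
v_rel×d = (10)·(8) − (2)·(19) = 42
since m = R²·104 − 42²:  R² = (1764 + 6660) / 104 = 81
R = √81 = 9  ⇒  r_B = 9 − 5 = 4

rB=4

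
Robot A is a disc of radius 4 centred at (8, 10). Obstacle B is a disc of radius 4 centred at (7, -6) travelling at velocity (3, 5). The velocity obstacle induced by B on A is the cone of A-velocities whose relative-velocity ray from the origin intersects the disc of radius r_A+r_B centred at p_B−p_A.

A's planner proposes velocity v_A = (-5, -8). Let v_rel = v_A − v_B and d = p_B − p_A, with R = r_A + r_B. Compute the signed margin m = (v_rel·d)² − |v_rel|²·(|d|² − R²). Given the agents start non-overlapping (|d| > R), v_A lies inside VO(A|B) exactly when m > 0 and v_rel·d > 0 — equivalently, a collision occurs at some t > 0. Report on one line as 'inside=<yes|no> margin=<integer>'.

d = (-1, -16),  |d|² = 257;  R = 4+4 = 8,  c = 257−8² = 193
v_rel = (-8, -13),  |v_rel|² = 233;  v_rel·d = (-8)·(-1) + (-13)·(-16) = 216
233·t² − 432·t + 193 = 0  ⇒  m = 216² − 233·193 = 1687
m = 1687 > 0,  v_rel·d = 216 > 0  ⇒  inside

inside=yes margin=1687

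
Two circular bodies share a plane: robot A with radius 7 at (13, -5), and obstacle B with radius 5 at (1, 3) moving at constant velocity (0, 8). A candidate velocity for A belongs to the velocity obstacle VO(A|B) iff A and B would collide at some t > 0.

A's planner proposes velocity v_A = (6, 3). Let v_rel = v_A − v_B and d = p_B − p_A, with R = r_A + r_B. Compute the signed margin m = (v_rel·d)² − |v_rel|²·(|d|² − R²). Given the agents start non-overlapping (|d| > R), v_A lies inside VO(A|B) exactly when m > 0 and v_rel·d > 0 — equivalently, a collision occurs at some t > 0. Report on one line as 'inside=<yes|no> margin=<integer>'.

d = (-12, 8),  |d|² = 208;  R = 7+5 = 12,  c = 208−12² = 64
v_rel = (6, -5),  |v_rel|² = 61;  v_rel·d = (6)·(-12) + (-5)·(8) = -112
61·t² + 224·t + 64 = 0  ⇒  m = (-112)² − 61·64 = 8640
m = 8640 > 0,  v_rel·d = -112 < 0  ⇒  outside

inside=no margin=8640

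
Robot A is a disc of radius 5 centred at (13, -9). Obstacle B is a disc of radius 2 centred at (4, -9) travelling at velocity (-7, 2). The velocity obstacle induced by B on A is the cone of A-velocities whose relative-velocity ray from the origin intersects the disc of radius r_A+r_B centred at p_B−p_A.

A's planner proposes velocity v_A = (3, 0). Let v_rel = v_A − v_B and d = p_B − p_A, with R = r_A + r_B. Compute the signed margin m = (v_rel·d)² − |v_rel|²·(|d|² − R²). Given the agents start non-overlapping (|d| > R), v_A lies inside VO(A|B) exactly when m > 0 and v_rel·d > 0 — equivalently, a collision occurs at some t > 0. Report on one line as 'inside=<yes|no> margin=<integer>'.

d = (-9, 0),  |d|² = 81;  R = 5+2 = 7,  c = 81−7² = 32
v_rel = (10, -2),  |v_rel|² = 104;  v_rel·d = (10)·(-9) + (-2)·(0) = -90
104·t² + 180·t + 32 = 0  ⇒  m = (-90)² − 104·32 = 4772
m = 4772 > 0,  v_rel·d = -90 < 0  ⇒  outside

inside=no margin=4772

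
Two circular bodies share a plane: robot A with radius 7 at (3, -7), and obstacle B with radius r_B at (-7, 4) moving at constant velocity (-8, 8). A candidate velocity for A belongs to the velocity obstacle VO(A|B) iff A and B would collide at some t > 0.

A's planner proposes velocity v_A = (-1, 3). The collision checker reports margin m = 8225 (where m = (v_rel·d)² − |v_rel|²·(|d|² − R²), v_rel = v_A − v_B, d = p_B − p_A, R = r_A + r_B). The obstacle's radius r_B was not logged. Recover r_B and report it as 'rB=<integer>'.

m = 8225
d = (-10, 11);  v_rel = (7, -5),  |v_rel|² = 74
v_rel×d = (7)·(11) − (-5)·(-10) = 27
since m = R²·74 − 27²:  R² = (729 + 8225) / 74 = 121
R = √121 = 11  ⇒  r_B = 11 − 7 = 4

rB=4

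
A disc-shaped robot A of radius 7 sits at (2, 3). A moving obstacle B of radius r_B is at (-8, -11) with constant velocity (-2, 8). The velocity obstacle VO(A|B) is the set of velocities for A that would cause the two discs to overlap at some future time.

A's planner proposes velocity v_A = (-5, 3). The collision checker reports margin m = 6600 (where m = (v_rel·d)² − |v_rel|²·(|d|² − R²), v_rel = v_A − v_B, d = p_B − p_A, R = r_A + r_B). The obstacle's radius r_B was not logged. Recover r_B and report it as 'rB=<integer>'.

m = 6600
d = (-10, -14);  v_rel = (-3, -5),  |v_rel|² = 34
v_rel×d = (-3)·(-14) − (-5)·(-10) = -8
since m = R²·34 − (-8)²:  R² = (64 + 6600) / 34 = 196
R = √196 = 14  ⇒  r_B = 14 − 7 = 7

rB=7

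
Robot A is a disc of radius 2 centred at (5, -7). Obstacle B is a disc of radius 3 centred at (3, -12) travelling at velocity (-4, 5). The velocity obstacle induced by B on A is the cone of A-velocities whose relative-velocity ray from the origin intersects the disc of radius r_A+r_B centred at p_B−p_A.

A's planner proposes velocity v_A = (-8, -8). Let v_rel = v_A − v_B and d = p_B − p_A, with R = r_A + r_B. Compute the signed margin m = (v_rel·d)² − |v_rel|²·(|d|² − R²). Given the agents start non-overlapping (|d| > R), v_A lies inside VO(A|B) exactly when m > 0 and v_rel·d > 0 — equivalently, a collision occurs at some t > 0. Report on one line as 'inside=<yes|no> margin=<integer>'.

d = (-2, -5),  |d|² = 29;  R = 2+3 = 5,  c = 29−5² = 4
v_rel = (-4, -13),  |v_rel|² = 185;  v_rel·d = (-4)·(-2) + (-13)·(-5) = 73
185·t² − 146·t + 4 = 0  ⇒  m = 73² − 185·4 = 4589
m = 4589 > 0,  v_rel·d = 73 > 0  ⇒  inside

inside=yes margin=4589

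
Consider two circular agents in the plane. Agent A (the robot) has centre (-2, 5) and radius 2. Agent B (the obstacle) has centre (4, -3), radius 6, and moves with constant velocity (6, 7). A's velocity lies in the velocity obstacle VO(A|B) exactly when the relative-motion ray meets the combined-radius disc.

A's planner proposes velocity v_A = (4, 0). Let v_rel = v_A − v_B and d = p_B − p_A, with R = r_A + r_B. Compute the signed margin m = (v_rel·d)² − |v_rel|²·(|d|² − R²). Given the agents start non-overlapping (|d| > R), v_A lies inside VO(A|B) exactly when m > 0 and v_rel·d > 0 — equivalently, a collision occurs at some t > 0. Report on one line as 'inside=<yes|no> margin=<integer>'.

d = (6, -8),  |d|² = 100;  R = 2+6 = 8,  c = 100−8² = 36
v_rel = (-2, -7),  |v_rel|² = 53;  v_rel·d = (-2)·(6) + (-7)·(-8) = 44
53·t² − 88·t + 36 = 0  ⇒  m = 44² − 53·36 = 28
m = 28 > 0,  v_rel·d = 44 > 0  ⇒  inside

inside=yes margin=28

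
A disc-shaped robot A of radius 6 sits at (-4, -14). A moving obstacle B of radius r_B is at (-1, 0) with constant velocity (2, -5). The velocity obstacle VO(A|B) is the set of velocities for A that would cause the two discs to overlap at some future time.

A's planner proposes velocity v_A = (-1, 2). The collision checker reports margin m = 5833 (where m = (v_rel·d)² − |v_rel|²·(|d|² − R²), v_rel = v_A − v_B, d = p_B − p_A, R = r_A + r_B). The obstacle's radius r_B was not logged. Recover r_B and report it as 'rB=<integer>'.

m = 5833
d = (3, 14);  v_rel = (-3, 7),  |v_rel|² = 58
v_rel×d = (-3)·(14) − (7)·(3) = -63
since m = R²·58 − (-63)²:  R² = (3969 + 5833) / 58 = 169
R = √169 = 13  ⇒  r_B = 13 − 6 = 7

rB=7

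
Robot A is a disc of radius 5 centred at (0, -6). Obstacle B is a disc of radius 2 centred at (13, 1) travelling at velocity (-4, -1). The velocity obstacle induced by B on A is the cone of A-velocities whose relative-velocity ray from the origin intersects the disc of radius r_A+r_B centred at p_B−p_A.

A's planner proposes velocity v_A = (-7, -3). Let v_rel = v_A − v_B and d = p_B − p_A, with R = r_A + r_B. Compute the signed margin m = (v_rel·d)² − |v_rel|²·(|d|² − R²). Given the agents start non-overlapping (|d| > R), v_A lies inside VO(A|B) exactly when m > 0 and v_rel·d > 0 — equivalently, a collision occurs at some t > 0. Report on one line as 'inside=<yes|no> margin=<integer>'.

d = (13, 7),  |d|² = 218;  R = 5+2 = 7,  c = 218−7² = 169
v_rel = (-3, -2),  |v_rel|² = 13;  v_rel·d = (-3)·(13) + (-2)·(7) = -53
13·t² + 106·t + 169 = 0  ⇒  m = (-53)² − 13·169 = 612
m = 612 > 0,  v_rel·d = -53 < 0  ⇒  outside

inside=no margin=612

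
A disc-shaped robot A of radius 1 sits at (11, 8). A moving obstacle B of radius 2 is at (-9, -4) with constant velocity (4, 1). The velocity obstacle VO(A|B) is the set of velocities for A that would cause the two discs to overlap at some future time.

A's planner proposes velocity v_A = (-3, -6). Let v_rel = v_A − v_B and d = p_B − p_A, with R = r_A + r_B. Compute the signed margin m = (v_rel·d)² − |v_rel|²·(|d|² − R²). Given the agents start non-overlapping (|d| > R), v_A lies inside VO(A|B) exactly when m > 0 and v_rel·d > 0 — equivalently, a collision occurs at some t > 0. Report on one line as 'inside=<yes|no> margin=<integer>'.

d = (-20, -12),  |d|² = 544;  R = 1+2 = 3,  c = 544−3² = 535
v_rel = (-7, -7),  |v_rel|² = 98;  v_rel·d = (-7)·(-20) + (-7)·(-12) = 224
98·t² − 448·t + 535 = 0  ⇒  m = 224² − 98·535 = -2254
m = -2254 < 0,  v_rel·d = 224 > 0  ⇒  outside

inside=no margin=-2254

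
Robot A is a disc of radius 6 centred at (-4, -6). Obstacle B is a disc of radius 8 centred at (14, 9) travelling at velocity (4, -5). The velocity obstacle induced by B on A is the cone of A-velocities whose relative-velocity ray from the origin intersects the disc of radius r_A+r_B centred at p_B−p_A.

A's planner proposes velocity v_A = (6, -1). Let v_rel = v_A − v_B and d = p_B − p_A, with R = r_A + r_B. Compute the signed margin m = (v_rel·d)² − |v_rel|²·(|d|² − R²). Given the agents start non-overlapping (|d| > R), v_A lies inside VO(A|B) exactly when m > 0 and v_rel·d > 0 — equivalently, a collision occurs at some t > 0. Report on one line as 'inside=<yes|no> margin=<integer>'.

d = (18, 15),  |d|² = 549;  R = 6+8 = 14,  c = 549−14² = 353
v_rel = (2, 4),  |v_rel|² = 20;  v_rel·d = (2)·(18) + (4)·(15) = 96
20·t² − 192·t + 353 = 0  ⇒  m = 96² − 20·353 = 2156
m = 2156 > 0,  v_rel·d = 96 > 0  ⇒  inside

inside=yes margin=2156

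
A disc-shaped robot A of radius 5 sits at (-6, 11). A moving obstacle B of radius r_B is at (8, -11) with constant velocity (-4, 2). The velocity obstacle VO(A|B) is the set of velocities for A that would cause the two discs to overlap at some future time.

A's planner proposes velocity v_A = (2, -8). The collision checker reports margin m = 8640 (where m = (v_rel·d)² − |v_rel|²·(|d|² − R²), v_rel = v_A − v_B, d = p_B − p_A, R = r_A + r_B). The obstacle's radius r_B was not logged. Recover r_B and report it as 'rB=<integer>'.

m = 8640
d = (14, -22);  v_rel = (6, -10),  |v_rel|² = 136
v_rel×d = (6)·(-22) − (-10)·(14) = 8
since m = R²·136 − 8²:  R² = (64 + 8640) / 136 = 64
R = √64 = 8  ⇒  r_B = 8 − 5 = 3

rB=3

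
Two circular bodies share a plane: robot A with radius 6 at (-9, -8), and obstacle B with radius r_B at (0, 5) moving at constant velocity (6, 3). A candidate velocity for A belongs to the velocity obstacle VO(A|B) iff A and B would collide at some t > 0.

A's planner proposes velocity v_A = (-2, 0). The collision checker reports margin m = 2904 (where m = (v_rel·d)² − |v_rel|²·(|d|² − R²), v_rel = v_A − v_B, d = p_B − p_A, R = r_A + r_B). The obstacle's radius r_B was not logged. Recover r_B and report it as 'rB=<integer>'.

m = 2904
d = (9, 13);  v_rel = (-8, -3),  |v_rel|² = 73
v_rel×d = (-8)·(13) − (-3)·(9) = -77
since m = R²·73 − (-77)²:  R² = (5929 + 2904) / 73 = 121
R = √121 = 11  ⇒  r_B = 11 − 6 = 5

rB=5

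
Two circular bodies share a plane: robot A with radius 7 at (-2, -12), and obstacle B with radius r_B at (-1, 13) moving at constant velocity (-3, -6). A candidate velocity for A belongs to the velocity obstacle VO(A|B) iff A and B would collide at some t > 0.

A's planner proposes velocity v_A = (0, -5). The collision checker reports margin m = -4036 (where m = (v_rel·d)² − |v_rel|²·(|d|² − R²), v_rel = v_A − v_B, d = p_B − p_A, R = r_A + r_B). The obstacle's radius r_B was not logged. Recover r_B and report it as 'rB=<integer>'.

m = -4036
d = (1, 25);  v_rel = (3, 1),  |v_rel|² = 10
v_rel×d = (3)·(25) − (1)·(1) = 74
since m = R²·10 − 74²:  R² = (5476 + -4036) / 10 = 144
R = √144 = 12  ⇒  r_B = 12 − 7 = 5

rB=5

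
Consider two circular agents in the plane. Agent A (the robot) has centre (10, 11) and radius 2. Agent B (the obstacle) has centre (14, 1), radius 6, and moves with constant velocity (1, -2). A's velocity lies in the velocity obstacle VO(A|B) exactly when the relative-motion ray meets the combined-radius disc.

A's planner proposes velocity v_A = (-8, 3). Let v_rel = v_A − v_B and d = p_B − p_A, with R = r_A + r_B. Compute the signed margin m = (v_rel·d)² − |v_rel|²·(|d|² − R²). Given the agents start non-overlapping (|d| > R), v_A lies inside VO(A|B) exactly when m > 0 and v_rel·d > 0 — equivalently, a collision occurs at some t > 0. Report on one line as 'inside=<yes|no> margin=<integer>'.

d = (4, -10),  |d|² = 116;  R = 2+6 = 8,  c = 116−8² = 52
v_rel = (-9, 5),  |v_rel|² = 106;  v_rel·d = (-9)·(4) + (5)·(-10) = -86
106·t² + 172·t + 52 = 0  ⇒  m = (-86)² − 106·52 = 1884
m = 1884 > 0,  v_rel·d = -86 < 0  ⇒  outside

inside=no margin=1884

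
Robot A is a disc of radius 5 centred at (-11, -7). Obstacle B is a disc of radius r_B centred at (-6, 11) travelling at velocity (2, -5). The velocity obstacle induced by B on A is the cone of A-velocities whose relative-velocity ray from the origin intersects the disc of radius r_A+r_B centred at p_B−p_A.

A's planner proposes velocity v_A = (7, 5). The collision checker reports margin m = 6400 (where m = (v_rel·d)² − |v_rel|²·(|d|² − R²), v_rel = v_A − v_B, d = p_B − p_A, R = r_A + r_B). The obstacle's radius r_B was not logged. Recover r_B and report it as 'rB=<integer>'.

m = 6400
d = (5, 18);  v_rel = (5, 10),  |v_rel|² = 125
v_rel×d = (5)·(18) − (10)·(5) = 40
since m = R²·125 − 40²:  R² = (1600 + 6400) / 125 = 64
R = √64 = 8  ⇒  r_B = 8 − 5 = 3

rB=3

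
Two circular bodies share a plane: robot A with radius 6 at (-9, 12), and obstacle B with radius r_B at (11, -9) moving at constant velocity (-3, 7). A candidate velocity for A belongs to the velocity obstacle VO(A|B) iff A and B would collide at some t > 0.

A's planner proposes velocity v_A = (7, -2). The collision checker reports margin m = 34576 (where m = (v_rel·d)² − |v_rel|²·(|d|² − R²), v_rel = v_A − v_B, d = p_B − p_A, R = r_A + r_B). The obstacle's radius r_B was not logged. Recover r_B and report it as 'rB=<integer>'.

m = 34576
d = (20, -21);  v_rel = (10, -9),  |v_rel|² = 181
v_rel×d = (10)·(-21) − (-9)·(20) = -30
since m = R²·181 − (-30)²:  R² = (900 + 34576) / 181 = 196
R = √196 = 14  ⇒  r_B = 14 − 6 = 8

rB=8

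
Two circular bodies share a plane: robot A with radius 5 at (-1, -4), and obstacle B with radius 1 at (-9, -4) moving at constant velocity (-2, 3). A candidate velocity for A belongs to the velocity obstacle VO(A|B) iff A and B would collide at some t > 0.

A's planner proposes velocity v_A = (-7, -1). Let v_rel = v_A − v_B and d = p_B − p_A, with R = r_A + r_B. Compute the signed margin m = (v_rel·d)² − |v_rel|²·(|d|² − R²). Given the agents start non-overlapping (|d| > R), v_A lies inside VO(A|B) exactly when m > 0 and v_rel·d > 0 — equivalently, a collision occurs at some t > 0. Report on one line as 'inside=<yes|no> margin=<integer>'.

d = (-8, 0),  |d|² = 64;  R = 5+1 = 6,  c = 64−6² = 28
v_rel = (-5, -4),  |v_rel|² = 41;  v_rel·d = (-5)·(-8) + (-4)·(0) = 40
41·t² − 80·t + 28 = 0  ⇒  m = 40² − 41·28 = 452
m = 452 > 0,  v_rel·d = 40 > 0  ⇒  inside

inside=yes margin=452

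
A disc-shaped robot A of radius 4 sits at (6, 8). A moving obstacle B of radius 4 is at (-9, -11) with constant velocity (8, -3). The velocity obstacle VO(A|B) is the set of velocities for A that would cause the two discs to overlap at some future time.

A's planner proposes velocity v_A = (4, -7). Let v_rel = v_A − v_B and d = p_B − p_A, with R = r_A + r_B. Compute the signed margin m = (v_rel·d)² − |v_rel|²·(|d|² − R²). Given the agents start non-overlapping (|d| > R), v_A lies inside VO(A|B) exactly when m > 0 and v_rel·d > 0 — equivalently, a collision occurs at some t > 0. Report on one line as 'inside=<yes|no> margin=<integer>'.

d = (-15, -19),  |d|² = 586;  R = 4+4 = 8,  c = 586−8² = 522
v_rel = (-4, -4),  |v_rel|² = 32;  v_rel·d = (-4)·(-15) + (-4)·(-19) = 136
32·t² − 272·t + 522 = 0  ⇒  m = 136² − 32·522 = 1792
m = 1792 > 0,  v_rel·d = 136 > 0  ⇒  inside

inside=yes margin=1792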